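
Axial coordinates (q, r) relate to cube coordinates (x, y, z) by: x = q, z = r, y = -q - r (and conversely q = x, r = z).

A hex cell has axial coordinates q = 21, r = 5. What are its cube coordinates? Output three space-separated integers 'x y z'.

x = q = 21
z = r = 5
y = -x - z = -(21) - (5) = -26

Answer: 21 -26 5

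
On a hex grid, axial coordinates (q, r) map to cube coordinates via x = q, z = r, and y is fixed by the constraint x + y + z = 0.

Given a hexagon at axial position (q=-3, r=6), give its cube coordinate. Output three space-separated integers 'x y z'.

x = q = -3
z = r = 6
y = -x - z = -(-3) - (6) = -3

Answer: -3 -3 6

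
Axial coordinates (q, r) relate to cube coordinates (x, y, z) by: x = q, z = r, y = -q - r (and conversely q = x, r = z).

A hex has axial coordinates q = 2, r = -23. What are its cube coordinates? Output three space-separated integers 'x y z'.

x = q = 2
z = r = -23
y = -x - z = -(2) - (-23) = 21

Answer: 2 21 -23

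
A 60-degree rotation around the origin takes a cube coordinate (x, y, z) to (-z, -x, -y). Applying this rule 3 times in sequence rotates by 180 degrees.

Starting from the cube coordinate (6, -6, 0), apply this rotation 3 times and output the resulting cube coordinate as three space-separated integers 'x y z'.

Start: (6, -6, 0)
Step 1: (6, -6, 0) -> (-(0), -(6), -(-6)) = (0, -6, 6)
Step 2: (0, -6, 6) -> (-(6), -(0), -(-6)) = (-6, 0, 6)
Step 3: (-6, 0, 6) -> (-(6), -(-6), -(0)) = (-6, 6, 0)

Answer: -6 6 0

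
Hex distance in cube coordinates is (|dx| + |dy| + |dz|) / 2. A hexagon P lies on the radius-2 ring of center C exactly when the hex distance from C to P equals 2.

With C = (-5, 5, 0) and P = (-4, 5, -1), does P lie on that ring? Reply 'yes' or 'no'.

|px - cx| = |-4 - (-5)| = 1
|py - cy| = |5 - 5| = 0
|pz - cz| = |-1 - 0| = 1
distance = (1+0+1)/2 = 2/2 = 1
radius = 2; distance != radius -> no

Answer: no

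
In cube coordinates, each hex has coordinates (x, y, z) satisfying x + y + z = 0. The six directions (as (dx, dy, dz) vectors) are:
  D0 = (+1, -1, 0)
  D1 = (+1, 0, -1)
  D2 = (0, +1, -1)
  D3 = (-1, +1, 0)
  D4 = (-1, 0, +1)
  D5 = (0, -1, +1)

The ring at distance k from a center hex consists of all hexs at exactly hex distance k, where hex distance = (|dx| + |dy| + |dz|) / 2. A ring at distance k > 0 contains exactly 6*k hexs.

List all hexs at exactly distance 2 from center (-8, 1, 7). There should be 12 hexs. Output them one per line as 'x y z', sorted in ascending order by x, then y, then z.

Answer: -10 1 9
-10 2 8
-10 3 7
-9 0 9
-9 3 6
-8 -1 9
-8 3 5
-7 -1 8
-7 2 5
-6 -1 7
-6 0 6
-6 1 5

Derivation:
Walk ring at distance 2 from (-8, 1, 7):
Start at center + D4*2 = (-10, 1, 9)
  hex 0: (-10, 1, 9)
  hex 1: (-9, 0, 9)
  hex 2: (-8, -1, 9)
  hex 3: (-7, -1, 8)
  hex 4: (-6, -1, 7)
  hex 5: (-6, 0, 6)
  hex 6: (-6, 1, 5)
  hex 7: (-7, 2, 5)
  hex 8: (-8, 3, 5)
  hex 9: (-9, 3, 6)
  hex 10: (-10, 3, 7)
  hex 11: (-10, 2, 8)
Sorted: 12 hexes.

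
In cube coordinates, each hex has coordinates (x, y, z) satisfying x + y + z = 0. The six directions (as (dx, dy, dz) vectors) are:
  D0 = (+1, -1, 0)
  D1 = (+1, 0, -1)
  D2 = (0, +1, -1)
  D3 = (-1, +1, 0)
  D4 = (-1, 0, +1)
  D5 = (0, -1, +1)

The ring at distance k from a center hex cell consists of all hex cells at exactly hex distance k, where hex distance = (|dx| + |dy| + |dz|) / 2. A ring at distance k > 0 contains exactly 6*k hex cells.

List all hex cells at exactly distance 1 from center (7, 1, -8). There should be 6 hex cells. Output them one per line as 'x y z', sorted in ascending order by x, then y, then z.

Walk ring at distance 1 from (7, 1, -8):
Start at center + D4*1 = (6, 1, -7)
  hex 0: (6, 1, -7)
  hex 1: (7, 0, -7)
  hex 2: (8, 0, -8)
  hex 3: (8, 1, -9)
  hex 4: (7, 2, -9)
  hex 5: (6, 2, -8)
Sorted: 6 hexes.

Answer: 6 1 -7
6 2 -8
7 0 -7
7 2 -9
8 0 -8
8 1 -9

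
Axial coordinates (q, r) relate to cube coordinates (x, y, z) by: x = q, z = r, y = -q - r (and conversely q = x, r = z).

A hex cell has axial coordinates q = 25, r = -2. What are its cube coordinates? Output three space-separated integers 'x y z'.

Answer: 25 -23 -2

Derivation:
x = q = 25
z = r = -2
y = -x - z = -(25) - (-2) = -23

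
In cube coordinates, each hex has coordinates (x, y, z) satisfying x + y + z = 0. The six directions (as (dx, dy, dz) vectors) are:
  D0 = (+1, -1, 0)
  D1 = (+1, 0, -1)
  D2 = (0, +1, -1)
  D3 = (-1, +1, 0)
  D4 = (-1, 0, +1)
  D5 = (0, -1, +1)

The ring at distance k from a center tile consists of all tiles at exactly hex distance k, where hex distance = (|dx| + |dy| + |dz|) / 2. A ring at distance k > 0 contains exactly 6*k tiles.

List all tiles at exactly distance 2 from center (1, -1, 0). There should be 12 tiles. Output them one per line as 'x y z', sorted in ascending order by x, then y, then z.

Walk ring at distance 2 from (1, -1, 0):
Start at center + D4*2 = (-1, -1, 2)
  hex 0: (-1, -1, 2)
  hex 1: (0, -2, 2)
  hex 2: (1, -3, 2)
  hex 3: (2, -3, 1)
  hex 4: (3, -3, 0)
  hex 5: (3, -2, -1)
  hex 6: (3, -1, -2)
  hex 7: (2, 0, -2)
  hex 8: (1, 1, -2)
  hex 9: (0, 1, -1)
  hex 10: (-1, 1, 0)
  hex 11: (-1, 0, 1)
Sorted: 12 hexes.

Answer: -1 -1 2
-1 0 1
-1 1 0
0 -2 2
0 1 -1
1 -3 2
1 1 -2
2 -3 1
2 0 -2
3 -3 0
3 -2 -1
3 -1 -2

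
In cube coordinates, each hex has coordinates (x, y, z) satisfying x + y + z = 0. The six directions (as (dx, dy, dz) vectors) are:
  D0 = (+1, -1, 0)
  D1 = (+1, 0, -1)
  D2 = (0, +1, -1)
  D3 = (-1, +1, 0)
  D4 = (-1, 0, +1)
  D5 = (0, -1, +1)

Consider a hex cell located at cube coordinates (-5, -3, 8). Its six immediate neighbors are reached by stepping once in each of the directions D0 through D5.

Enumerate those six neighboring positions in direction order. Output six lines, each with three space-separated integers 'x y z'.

Center: (-5, -3, 8). Add each direction:
  D0: (-5, -3, 8) + (1, -1, 0) = (-4, -4, 8)
  D1: (-5, -3, 8) + (1, 0, -1) = (-4, -3, 7)
  D2: (-5, -3, 8) + (0, 1, -1) = (-5, -2, 7)
  D3: (-5, -3, 8) + (-1, 1, 0) = (-6, -2, 8)
  D4: (-5, -3, 8) + (-1, 0, 1) = (-6, -3, 9)
  D5: (-5, -3, 8) + (0, -1, 1) = (-5, -4, 9)

Answer: -4 -4 8
-4 -3 7
-5 -2 7
-6 -2 8
-6 -3 9
-5 -4 9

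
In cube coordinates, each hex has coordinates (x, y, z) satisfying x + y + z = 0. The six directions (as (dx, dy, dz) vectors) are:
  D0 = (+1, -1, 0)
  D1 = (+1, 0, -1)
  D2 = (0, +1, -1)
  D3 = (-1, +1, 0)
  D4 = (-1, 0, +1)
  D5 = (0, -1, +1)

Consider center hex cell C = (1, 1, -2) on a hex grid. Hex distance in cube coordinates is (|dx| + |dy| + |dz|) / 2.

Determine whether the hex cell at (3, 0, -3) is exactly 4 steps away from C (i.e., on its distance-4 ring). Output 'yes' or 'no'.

|px - cx| = |3 - 1| = 2
|py - cy| = |0 - 1| = 1
|pz - cz| = |-3 - (-2)| = 1
distance = (2+1+1)/2 = 4/2 = 2
radius = 4; distance != radius -> no

Answer: no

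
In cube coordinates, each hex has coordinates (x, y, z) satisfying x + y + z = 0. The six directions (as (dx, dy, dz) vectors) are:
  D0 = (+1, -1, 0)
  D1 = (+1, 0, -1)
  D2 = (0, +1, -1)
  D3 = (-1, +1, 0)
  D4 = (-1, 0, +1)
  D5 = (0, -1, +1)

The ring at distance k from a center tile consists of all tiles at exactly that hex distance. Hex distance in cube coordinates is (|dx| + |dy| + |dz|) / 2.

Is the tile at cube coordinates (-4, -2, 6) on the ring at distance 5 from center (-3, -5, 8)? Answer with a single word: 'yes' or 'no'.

Answer: no

Derivation:
|px - cx| = |-4 - (-3)| = 1
|py - cy| = |-2 - (-5)| = 3
|pz - cz| = |6 - 8| = 2
distance = (1+3+2)/2 = 6/2 = 3
radius = 5; distance != radius -> no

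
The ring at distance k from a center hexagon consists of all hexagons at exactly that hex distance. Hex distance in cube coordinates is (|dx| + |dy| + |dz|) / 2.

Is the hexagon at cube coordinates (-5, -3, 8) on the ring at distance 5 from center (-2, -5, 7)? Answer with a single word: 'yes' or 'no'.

|px - cx| = |-5 - (-2)| = 3
|py - cy| = |-3 - (-5)| = 2
|pz - cz| = |8 - 7| = 1
distance = (3+2+1)/2 = 6/2 = 3
radius = 5; distance != radius -> no

Answer: no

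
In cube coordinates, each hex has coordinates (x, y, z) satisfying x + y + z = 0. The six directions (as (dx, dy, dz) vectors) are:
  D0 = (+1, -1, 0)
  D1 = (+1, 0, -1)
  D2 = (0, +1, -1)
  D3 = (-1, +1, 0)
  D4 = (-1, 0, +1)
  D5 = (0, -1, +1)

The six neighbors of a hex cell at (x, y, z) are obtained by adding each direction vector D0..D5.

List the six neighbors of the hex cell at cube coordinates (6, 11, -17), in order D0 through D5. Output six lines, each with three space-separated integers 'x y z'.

Center: (6, 11, -17). Add each direction:
  D0: (6, 11, -17) + (1, -1, 0) = (7, 10, -17)
  D1: (6, 11, -17) + (1, 0, -1) = (7, 11, -18)
  D2: (6, 11, -17) + (0, 1, -1) = (6, 12, -18)
  D3: (6, 11, -17) + (-1, 1, 0) = (5, 12, -17)
  D4: (6, 11, -17) + (-1, 0, 1) = (5, 11, -16)
  D5: (6, 11, -17) + (0, -1, 1) = (6, 10, -16)

Answer: 7 10 -17
7 11 -18
6 12 -18
5 12 -17
5 11 -16
6 10 -16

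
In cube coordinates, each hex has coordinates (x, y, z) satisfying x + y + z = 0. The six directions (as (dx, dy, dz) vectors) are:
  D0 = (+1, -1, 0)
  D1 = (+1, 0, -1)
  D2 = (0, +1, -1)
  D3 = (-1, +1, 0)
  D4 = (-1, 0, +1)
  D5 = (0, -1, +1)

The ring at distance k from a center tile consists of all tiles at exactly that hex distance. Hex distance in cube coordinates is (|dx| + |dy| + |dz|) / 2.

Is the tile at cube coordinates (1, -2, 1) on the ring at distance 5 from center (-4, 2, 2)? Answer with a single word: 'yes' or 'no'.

|px - cx| = |1 - (-4)| = 5
|py - cy| = |-2 - 2| = 4
|pz - cz| = |1 - 2| = 1
distance = (5+4+1)/2 = 10/2 = 5
radius = 5; distance == radius -> yes

Answer: yes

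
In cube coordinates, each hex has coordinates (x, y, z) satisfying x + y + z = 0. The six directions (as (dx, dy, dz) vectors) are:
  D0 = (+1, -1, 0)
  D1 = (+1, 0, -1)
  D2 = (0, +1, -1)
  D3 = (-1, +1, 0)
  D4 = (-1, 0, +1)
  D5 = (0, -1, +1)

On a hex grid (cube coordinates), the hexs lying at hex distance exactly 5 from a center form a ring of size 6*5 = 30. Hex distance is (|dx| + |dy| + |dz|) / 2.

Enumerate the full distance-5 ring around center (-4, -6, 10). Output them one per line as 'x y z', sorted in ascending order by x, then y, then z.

Walk ring at distance 5 from (-4, -6, 10):
Start at center + D4*5 = (-9, -6, 15)
  hex 0: (-9, -6, 15)
  hex 1: (-8, -7, 15)
  hex 2: (-7, -8, 15)
  hex 3: (-6, -9, 15)
  hex 4: (-5, -10, 15)
  hex 5: (-4, -11, 15)
  hex 6: (-3, -11, 14)
  hex 7: (-2, -11, 13)
  hex 8: (-1, -11, 12)
  hex 9: (0, -11, 11)
  hex 10: (1, -11, 10)
  hex 11: (1, -10, 9)
  hex 12: (1, -9, 8)
  hex 13: (1, -8, 7)
  hex 14: (1, -7, 6)
  hex 15: (1, -6, 5)
  hex 16: (0, -5, 5)
  hex 17: (-1, -4, 5)
  hex 18: (-2, -3, 5)
  hex 19: (-3, -2, 5)
  hex 20: (-4, -1, 5)
  hex 21: (-5, -1, 6)
  hex 22: (-6, -1, 7)
  hex 23: (-7, -1, 8)
  hex 24: (-8, -1, 9)
  hex 25: (-9, -1, 10)
  hex 26: (-9, -2, 11)
  hex 27: (-9, -3, 12)
  hex 28: (-9, -4, 13)
  hex 29: (-9, -5, 14)
Sorted: 30 hexes.

Answer: -9 -6 15
-9 -5 14
-9 -4 13
-9 -3 12
-9 -2 11
-9 -1 10
-8 -7 15
-8 -1 9
-7 -8 15
-7 -1 8
-6 -9 15
-6 -1 7
-5 -10 15
-5 -1 6
-4 -11 15
-4 -1 5
-3 -11 14
-3 -2 5
-2 -11 13
-2 -3 5
-1 -11 12
-1 -4 5
0 -11 11
0 -5 5
1 -11 10
1 -10 9
1 -9 8
1 -8 7
1 -7 6
1 -6 5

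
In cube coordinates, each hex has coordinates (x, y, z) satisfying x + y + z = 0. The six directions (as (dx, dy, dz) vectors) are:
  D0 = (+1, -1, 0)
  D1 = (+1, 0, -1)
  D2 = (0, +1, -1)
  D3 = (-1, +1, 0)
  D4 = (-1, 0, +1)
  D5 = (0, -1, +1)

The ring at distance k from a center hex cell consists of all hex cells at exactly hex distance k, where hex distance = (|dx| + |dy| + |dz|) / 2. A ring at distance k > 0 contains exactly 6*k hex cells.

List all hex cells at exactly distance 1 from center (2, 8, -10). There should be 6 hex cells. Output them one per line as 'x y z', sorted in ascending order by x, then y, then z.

Answer: 1 8 -9
1 9 -10
2 7 -9
2 9 -11
3 7 -10
3 8 -11

Derivation:
Walk ring at distance 1 from (2, 8, -10):
Start at center + D4*1 = (1, 8, -9)
  hex 0: (1, 8, -9)
  hex 1: (2, 7, -9)
  hex 2: (3, 7, -10)
  hex 3: (3, 8, -11)
  hex 4: (2, 9, -11)
  hex 5: (1, 9, -10)
Sorted: 6 hexes.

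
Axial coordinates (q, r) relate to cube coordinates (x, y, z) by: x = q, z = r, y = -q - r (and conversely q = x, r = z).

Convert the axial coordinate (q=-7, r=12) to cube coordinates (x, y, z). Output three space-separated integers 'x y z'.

x = q = -7
z = r = 12
y = -x - z = -(-7) - (12) = -5

Answer: -7 -5 12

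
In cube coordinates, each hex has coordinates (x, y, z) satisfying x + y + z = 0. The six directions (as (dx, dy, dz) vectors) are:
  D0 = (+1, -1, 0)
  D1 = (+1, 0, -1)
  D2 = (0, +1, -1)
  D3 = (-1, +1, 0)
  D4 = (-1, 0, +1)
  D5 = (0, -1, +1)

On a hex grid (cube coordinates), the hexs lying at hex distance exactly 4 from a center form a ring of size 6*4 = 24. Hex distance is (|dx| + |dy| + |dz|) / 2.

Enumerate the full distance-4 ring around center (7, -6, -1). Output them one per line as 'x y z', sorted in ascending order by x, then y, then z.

Walk ring at distance 4 from (7, -6, -1):
Start at center + D4*4 = (3, -6, 3)
  hex 0: (3, -6, 3)
  hex 1: (4, -7, 3)
  hex 2: (5, -8, 3)
  hex 3: (6, -9, 3)
  hex 4: (7, -10, 3)
  hex 5: (8, -10, 2)
  hex 6: (9, -10, 1)
  hex 7: (10, -10, 0)
  hex 8: (11, -10, -1)
  hex 9: (11, -9, -2)
  hex 10: (11, -8, -3)
  hex 11: (11, -7, -4)
  hex 12: (11, -6, -5)
  hex 13: (10, -5, -5)
  hex 14: (9, -4, -5)
  hex 15: (8, -3, -5)
  hex 16: (7, -2, -5)
  hex 17: (6, -2, -4)
  hex 18: (5, -2, -3)
  hex 19: (4, -2, -2)
  hex 20: (3, -2, -1)
  hex 21: (3, -3, 0)
  hex 22: (3, -4, 1)
  hex 23: (3, -5, 2)
Sorted: 24 hexes.

Answer: 3 -6 3
3 -5 2
3 -4 1
3 -3 0
3 -2 -1
4 -7 3
4 -2 -2
5 -8 3
5 -2 -3
6 -9 3
6 -2 -4
7 -10 3
7 -2 -5
8 -10 2
8 -3 -5
9 -10 1
9 -4 -5
10 -10 0
10 -5 -5
11 -10 -1
11 -9 -2
11 -8 -3
11 -7 -4
11 -6 -5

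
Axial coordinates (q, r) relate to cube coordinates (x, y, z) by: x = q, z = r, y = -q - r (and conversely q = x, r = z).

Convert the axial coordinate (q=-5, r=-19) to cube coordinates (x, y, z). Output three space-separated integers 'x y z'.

Answer: -5 24 -19

Derivation:
x = q = -5
z = r = -19
y = -x - z = -(-5) - (-19) = 24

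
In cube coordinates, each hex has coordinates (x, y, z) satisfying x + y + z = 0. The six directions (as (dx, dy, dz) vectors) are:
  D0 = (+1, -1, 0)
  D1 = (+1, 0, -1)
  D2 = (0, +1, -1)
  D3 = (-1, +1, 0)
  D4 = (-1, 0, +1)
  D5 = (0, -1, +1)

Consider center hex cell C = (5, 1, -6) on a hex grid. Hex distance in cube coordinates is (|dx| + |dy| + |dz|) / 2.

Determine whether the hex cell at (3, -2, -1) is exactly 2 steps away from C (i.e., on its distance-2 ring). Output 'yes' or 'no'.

|px - cx| = |3 - 5| = 2
|py - cy| = |-2 - 1| = 3
|pz - cz| = |-1 - (-6)| = 5
distance = (2+3+5)/2 = 10/2 = 5
radius = 2; distance != radius -> no

Answer: no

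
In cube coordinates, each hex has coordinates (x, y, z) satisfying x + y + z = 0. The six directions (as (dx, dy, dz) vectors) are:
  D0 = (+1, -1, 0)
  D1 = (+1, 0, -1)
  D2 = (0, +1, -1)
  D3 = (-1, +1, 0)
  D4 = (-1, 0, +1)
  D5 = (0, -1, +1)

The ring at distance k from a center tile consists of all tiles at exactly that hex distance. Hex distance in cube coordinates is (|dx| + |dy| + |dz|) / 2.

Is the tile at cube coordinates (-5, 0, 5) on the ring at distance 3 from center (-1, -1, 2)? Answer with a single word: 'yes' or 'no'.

Answer: no

Derivation:
|px - cx| = |-5 - (-1)| = 4
|py - cy| = |0 - (-1)| = 1
|pz - cz| = |5 - 2| = 3
distance = (4+1+3)/2 = 8/2 = 4
radius = 3; distance != radius -> no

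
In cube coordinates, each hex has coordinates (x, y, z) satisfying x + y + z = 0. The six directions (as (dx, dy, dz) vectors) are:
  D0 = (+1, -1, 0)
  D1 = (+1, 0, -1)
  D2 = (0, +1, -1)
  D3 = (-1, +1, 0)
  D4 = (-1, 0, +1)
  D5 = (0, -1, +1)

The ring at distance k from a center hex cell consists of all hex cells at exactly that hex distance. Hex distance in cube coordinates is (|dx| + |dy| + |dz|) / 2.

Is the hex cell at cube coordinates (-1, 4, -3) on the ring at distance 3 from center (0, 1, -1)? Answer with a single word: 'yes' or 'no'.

|px - cx| = |-1 - 0| = 1
|py - cy| = |4 - 1| = 3
|pz - cz| = |-3 - (-1)| = 2
distance = (1+3+2)/2 = 6/2 = 3
radius = 3; distance == radius -> yes

Answer: yes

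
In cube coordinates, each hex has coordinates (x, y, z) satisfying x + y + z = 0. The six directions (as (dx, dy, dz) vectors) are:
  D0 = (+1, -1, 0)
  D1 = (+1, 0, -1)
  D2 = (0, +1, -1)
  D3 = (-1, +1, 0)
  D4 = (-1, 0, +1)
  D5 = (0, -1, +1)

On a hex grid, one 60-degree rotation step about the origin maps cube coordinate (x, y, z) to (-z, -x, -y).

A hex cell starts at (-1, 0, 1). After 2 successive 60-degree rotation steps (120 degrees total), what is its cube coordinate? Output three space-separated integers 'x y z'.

Start: (-1, 0, 1)
Step 1: (-1, 0, 1) -> (-(1), -(-1), -(0)) = (-1, 1, 0)
Step 2: (-1, 1, 0) -> (-(0), -(-1), -(1)) = (0, 1, -1)

Answer: 0 1 -1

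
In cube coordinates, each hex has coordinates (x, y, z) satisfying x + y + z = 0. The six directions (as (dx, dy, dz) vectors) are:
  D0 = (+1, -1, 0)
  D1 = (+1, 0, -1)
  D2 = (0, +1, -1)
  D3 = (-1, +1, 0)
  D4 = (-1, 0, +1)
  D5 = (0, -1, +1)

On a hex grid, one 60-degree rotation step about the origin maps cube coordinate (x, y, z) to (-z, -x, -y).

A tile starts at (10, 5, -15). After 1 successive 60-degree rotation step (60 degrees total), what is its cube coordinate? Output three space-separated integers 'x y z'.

Answer: 15 -10 -5

Derivation:
Start: (10, 5, -15)
Step 1: (10, 5, -15) -> (-(-15), -(10), -(5)) = (15, -10, -5)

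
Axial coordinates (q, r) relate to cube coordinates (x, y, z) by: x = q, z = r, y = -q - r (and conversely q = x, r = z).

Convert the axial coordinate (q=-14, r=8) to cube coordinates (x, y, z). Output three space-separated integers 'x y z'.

Answer: -14 6 8

Derivation:
x = q = -14
z = r = 8
y = -x - z = -(-14) - (8) = 6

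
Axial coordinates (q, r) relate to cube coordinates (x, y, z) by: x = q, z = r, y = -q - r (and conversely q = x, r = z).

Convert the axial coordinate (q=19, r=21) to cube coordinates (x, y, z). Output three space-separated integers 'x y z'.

x = q = 19
z = r = 21
y = -x - z = -(19) - (21) = -40

Answer: 19 -40 21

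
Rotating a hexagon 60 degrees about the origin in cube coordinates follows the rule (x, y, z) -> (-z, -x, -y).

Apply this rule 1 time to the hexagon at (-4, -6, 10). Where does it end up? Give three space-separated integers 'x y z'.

Answer: -10 4 6

Derivation:
Start: (-4, -6, 10)
Step 1: (-4, -6, 10) -> (-(10), -(-4), -(-6)) = (-10, 4, 6)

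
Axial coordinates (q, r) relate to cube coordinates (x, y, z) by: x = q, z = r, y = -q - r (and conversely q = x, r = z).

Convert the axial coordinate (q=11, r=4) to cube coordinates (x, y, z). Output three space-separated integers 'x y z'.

Answer: 11 -15 4

Derivation:
x = q = 11
z = r = 4
y = -x - z = -(11) - (4) = -15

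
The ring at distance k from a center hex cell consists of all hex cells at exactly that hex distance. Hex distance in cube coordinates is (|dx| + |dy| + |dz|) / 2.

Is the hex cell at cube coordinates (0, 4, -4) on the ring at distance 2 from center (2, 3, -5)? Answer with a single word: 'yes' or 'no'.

|px - cx| = |0 - 2| = 2
|py - cy| = |4 - 3| = 1
|pz - cz| = |-4 - (-5)| = 1
distance = (2+1+1)/2 = 4/2 = 2
radius = 2; distance == radius -> yes

Answer: yes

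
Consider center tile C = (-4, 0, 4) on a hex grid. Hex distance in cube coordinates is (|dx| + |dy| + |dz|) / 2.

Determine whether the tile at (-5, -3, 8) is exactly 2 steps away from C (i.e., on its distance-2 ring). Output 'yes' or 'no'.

Answer: no

Derivation:
|px - cx| = |-5 - (-4)| = 1
|py - cy| = |-3 - 0| = 3
|pz - cz| = |8 - 4| = 4
distance = (1+3+4)/2 = 8/2 = 4
radius = 2; distance != radius -> no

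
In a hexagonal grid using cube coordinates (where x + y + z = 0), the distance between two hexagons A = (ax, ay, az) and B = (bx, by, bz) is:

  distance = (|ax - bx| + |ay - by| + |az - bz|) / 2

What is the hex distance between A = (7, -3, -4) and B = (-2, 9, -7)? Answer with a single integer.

Answer: 12

Derivation:
|ax - bx| = |7 - (-2)| = 9
|ay - by| = |-3 - 9| = 12
|az - bz| = |-4 - (-7)| = 3
distance = (9 + 12 + 3) / 2 = 24 / 2 = 12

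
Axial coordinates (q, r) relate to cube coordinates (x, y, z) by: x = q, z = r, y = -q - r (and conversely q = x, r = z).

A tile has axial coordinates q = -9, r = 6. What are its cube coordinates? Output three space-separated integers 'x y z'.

x = q = -9
z = r = 6
y = -x - z = -(-9) - (6) = 3

Answer: -9 3 6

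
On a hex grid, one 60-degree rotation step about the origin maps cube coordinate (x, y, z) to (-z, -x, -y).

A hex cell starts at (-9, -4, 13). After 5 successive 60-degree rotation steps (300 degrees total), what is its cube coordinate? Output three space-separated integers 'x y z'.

Start: (-9, -4, 13)
Step 1: (-9, -4, 13) -> (-(13), -(-9), -(-4)) = (-13, 9, 4)
Step 2: (-13, 9, 4) -> (-(4), -(-13), -(9)) = (-4, 13, -9)
Step 3: (-4, 13, -9) -> (-(-9), -(-4), -(13)) = (9, 4, -13)
Step 4: (9, 4, -13) -> (-(-13), -(9), -(4)) = (13, -9, -4)
Step 5: (13, -9, -4) -> (-(-4), -(13), -(-9)) = (4, -13, 9)

Answer: 4 -13 9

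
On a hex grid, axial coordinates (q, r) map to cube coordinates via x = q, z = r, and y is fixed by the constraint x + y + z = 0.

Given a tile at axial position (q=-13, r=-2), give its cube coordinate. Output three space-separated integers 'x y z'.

x = q = -13
z = r = -2
y = -x - z = -(-13) - (-2) = 15

Answer: -13 15 -2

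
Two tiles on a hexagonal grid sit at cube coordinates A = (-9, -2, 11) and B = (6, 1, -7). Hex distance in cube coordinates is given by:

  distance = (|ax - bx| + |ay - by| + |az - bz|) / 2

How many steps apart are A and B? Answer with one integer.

Answer: 18

Derivation:
|ax - bx| = |-9 - 6| = 15
|ay - by| = |-2 - 1| = 3
|az - bz| = |11 - (-7)| = 18
distance = (15 + 3 + 18) / 2 = 36 / 2 = 18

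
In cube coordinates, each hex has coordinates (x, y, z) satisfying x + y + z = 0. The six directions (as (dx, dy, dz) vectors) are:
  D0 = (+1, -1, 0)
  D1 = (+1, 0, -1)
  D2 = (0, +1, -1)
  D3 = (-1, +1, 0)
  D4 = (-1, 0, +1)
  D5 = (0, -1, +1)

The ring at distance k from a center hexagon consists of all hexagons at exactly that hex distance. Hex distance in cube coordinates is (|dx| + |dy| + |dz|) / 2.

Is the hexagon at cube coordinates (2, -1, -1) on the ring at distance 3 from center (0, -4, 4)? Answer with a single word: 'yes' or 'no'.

Answer: no

Derivation:
|px - cx| = |2 - 0| = 2
|py - cy| = |-1 - (-4)| = 3
|pz - cz| = |-1 - 4| = 5
distance = (2+3+5)/2 = 10/2 = 5
radius = 3; distance != radius -> no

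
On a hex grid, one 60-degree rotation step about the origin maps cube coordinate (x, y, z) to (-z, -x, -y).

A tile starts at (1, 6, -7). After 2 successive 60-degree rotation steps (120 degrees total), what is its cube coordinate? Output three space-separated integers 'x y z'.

Start: (1, 6, -7)
Step 1: (1, 6, -7) -> (-(-7), -(1), -(6)) = (7, -1, -6)
Step 2: (7, -1, -6) -> (-(-6), -(7), -(-1)) = (6, -7, 1)

Answer: 6 -7 1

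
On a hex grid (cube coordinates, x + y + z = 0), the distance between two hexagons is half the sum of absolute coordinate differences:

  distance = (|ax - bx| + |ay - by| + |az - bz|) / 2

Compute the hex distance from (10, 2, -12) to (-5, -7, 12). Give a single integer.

|ax - bx| = |10 - (-5)| = 15
|ay - by| = |2 - (-7)| = 9
|az - bz| = |-12 - 12| = 24
distance = (15 + 9 + 24) / 2 = 48 / 2 = 24

Answer: 24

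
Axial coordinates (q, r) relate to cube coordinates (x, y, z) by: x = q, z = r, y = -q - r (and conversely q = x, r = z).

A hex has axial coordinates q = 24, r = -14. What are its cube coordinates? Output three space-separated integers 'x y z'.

x = q = 24
z = r = -14
y = -x - z = -(24) - (-14) = -10

Answer: 24 -10 -14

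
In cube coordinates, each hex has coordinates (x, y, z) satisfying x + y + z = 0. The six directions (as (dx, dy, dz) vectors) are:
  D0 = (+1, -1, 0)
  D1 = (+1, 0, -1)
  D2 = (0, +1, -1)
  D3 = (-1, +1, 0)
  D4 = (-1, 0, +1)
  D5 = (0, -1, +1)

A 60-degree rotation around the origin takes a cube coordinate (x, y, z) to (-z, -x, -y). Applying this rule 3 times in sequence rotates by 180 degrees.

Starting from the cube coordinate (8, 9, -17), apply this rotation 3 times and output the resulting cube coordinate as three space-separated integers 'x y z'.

Answer: -8 -9 17

Derivation:
Start: (8, 9, -17)
Step 1: (8, 9, -17) -> (-(-17), -(8), -(9)) = (17, -8, -9)
Step 2: (17, -8, -9) -> (-(-9), -(17), -(-8)) = (9, -17, 8)
Step 3: (9, -17, 8) -> (-(8), -(9), -(-17)) = (-8, -9, 17)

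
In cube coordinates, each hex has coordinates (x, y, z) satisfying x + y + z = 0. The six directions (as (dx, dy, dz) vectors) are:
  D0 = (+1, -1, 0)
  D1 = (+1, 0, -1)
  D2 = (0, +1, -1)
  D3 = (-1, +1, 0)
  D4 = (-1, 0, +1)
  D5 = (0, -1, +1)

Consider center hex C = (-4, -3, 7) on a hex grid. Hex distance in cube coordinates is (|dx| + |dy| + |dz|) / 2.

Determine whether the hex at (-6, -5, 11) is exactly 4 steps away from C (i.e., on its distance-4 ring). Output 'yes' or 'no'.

|px - cx| = |-6 - (-4)| = 2
|py - cy| = |-5 - (-3)| = 2
|pz - cz| = |11 - 7| = 4
distance = (2+2+4)/2 = 8/2 = 4
radius = 4; distance == radius -> yes

Answer: yes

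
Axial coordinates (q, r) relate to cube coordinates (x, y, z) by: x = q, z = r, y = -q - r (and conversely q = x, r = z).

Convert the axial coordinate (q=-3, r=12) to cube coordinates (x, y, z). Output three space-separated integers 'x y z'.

x = q = -3
z = r = 12
y = -x - z = -(-3) - (12) = -9

Answer: -3 -9 12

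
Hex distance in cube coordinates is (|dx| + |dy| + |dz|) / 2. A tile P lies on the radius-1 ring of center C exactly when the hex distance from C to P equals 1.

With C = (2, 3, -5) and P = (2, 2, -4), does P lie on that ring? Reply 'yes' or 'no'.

Answer: yes

Derivation:
|px - cx| = |2 - 2| = 0
|py - cy| = |2 - 3| = 1
|pz - cz| = |-4 - (-5)| = 1
distance = (0+1+1)/2 = 2/2 = 1
radius = 1; distance == radius -> yes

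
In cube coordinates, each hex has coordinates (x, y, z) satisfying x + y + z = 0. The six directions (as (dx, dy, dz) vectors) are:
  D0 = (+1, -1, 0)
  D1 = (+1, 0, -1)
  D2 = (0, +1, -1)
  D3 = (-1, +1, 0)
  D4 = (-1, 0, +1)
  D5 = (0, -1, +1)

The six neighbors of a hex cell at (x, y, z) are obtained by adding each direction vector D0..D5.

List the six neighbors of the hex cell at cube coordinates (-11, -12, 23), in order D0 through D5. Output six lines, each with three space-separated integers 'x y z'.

Answer: -10 -13 23
-10 -12 22
-11 -11 22
-12 -11 23
-12 -12 24
-11 -13 24

Derivation:
Center: (-11, -12, 23). Add each direction:
  D0: (-11, -12, 23) + (1, -1, 0) = (-10, -13, 23)
  D1: (-11, -12, 23) + (1, 0, -1) = (-10, -12, 22)
  D2: (-11, -12, 23) + (0, 1, -1) = (-11, -11, 22)
  D3: (-11, -12, 23) + (-1, 1, 0) = (-12, -11, 23)
  D4: (-11, -12, 23) + (-1, 0, 1) = (-12, -12, 24)
  D5: (-11, -12, 23) + (0, -1, 1) = (-11, -13, 24)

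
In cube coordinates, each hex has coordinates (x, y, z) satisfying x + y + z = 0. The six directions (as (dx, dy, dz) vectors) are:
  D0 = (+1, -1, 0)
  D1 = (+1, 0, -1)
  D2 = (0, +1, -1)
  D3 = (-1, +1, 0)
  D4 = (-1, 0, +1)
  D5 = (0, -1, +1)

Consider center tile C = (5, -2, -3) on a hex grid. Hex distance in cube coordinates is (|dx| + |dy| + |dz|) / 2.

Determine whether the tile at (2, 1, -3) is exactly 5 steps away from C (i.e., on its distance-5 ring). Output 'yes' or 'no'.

|px - cx| = |2 - 5| = 3
|py - cy| = |1 - (-2)| = 3
|pz - cz| = |-3 - (-3)| = 0
distance = (3+3+0)/2 = 6/2 = 3
radius = 5; distance != radius -> no

Answer: no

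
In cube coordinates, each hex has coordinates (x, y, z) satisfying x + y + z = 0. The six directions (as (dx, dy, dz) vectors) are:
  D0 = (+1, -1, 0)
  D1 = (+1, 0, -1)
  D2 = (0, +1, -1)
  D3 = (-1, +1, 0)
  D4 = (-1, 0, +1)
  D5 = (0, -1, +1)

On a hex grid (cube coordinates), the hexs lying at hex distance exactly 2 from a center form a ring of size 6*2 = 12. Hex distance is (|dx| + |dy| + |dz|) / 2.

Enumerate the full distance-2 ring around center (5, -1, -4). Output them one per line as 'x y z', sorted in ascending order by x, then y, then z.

Walk ring at distance 2 from (5, -1, -4):
Start at center + D4*2 = (3, -1, -2)
  hex 0: (3, -1, -2)
  hex 1: (4, -2, -2)
  hex 2: (5, -3, -2)
  hex 3: (6, -3, -3)
  hex 4: (7, -3, -4)
  hex 5: (7, -2, -5)
  hex 6: (7, -1, -6)
  hex 7: (6, 0, -6)
  hex 8: (5, 1, -6)
  hex 9: (4, 1, -5)
  hex 10: (3, 1, -4)
  hex 11: (3, 0, -3)
Sorted: 12 hexes.

Answer: 3 -1 -2
3 0 -3
3 1 -4
4 -2 -2
4 1 -5
5 -3 -2
5 1 -6
6 -3 -3
6 0 -6
7 -3 -4
7 -2 -5
7 -1 -6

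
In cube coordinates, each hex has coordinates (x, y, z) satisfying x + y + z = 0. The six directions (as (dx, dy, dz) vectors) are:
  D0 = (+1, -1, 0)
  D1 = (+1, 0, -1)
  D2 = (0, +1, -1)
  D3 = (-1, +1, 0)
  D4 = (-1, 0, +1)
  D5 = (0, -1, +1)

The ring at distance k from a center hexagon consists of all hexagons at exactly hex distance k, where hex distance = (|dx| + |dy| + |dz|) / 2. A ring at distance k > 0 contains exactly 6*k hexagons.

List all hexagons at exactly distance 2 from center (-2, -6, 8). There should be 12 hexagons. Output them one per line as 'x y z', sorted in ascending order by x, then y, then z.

Answer: -4 -6 10
-4 -5 9
-4 -4 8
-3 -7 10
-3 -4 7
-2 -8 10
-2 -4 6
-1 -8 9
-1 -5 6
0 -8 8
0 -7 7
0 -6 6

Derivation:
Walk ring at distance 2 from (-2, -6, 8):
Start at center + D4*2 = (-4, -6, 10)
  hex 0: (-4, -6, 10)
  hex 1: (-3, -7, 10)
  hex 2: (-2, -8, 10)
  hex 3: (-1, -8, 9)
  hex 4: (0, -8, 8)
  hex 5: (0, -7, 7)
  hex 6: (0, -6, 6)
  hex 7: (-1, -5, 6)
  hex 8: (-2, -4, 6)
  hex 9: (-3, -4, 7)
  hex 10: (-4, -4, 8)
  hex 11: (-4, -5, 9)
Sorted: 12 hexes.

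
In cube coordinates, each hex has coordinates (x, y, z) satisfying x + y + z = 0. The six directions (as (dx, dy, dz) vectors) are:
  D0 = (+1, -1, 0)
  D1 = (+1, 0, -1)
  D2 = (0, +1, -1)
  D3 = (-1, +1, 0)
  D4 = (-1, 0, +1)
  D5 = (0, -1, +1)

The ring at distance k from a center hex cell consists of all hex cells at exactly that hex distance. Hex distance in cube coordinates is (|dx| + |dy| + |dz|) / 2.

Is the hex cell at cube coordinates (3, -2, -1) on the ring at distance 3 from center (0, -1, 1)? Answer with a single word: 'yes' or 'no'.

Answer: yes

Derivation:
|px - cx| = |3 - 0| = 3
|py - cy| = |-2 - (-1)| = 1
|pz - cz| = |-1 - 1| = 2
distance = (3+1+2)/2 = 6/2 = 3
radius = 3; distance == radius -> yes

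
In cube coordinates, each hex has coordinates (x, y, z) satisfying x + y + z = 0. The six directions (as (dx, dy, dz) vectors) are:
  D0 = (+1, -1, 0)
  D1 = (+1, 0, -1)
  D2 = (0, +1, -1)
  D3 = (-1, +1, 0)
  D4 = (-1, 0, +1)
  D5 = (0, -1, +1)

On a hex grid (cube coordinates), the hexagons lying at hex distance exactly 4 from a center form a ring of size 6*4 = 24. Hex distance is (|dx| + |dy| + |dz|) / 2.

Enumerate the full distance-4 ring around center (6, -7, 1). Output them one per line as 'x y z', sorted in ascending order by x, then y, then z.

Answer: 2 -7 5
2 -6 4
2 -5 3
2 -4 2
2 -3 1
3 -8 5
3 -3 0
4 -9 5
4 -3 -1
5 -10 5
5 -3 -2
6 -11 5
6 -3 -3
7 -11 4
7 -4 -3
8 -11 3
8 -5 -3
9 -11 2
9 -6 -3
10 -11 1
10 -10 0
10 -9 -1
10 -8 -2
10 -7 -3

Derivation:
Walk ring at distance 4 from (6, -7, 1):
Start at center + D4*4 = (2, -7, 5)
  hex 0: (2, -7, 5)
  hex 1: (3, -8, 5)
  hex 2: (4, -9, 5)
  hex 3: (5, -10, 5)
  hex 4: (6, -11, 5)
  hex 5: (7, -11, 4)
  hex 6: (8, -11, 3)
  hex 7: (9, -11, 2)
  hex 8: (10, -11, 1)
  hex 9: (10, -10, 0)
  hex 10: (10, -9, -1)
  hex 11: (10, -8, -2)
  hex 12: (10, -7, -3)
  hex 13: (9, -6, -3)
  hex 14: (8, -5, -3)
  hex 15: (7, -4, -3)
  hex 16: (6, -3, -3)
  hex 17: (5, -3, -2)
  hex 18: (4, -3, -1)
  hex 19: (3, -3, 0)
  hex 20: (2, -3, 1)
  hex 21: (2, -4, 2)
  hex 22: (2, -5, 3)
  hex 23: (2, -6, 4)
Sorted: 24 hexes.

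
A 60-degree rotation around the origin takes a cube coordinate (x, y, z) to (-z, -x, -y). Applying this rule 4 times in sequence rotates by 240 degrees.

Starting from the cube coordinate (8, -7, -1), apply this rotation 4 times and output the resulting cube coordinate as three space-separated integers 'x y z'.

Start: (8, -7, -1)
Step 1: (8, -7, -1) -> (-(-1), -(8), -(-7)) = (1, -8, 7)
Step 2: (1, -8, 7) -> (-(7), -(1), -(-8)) = (-7, -1, 8)
Step 3: (-7, -1, 8) -> (-(8), -(-7), -(-1)) = (-8, 7, 1)
Step 4: (-8, 7, 1) -> (-(1), -(-8), -(7)) = (-1, 8, -7)

Answer: -1 8 -7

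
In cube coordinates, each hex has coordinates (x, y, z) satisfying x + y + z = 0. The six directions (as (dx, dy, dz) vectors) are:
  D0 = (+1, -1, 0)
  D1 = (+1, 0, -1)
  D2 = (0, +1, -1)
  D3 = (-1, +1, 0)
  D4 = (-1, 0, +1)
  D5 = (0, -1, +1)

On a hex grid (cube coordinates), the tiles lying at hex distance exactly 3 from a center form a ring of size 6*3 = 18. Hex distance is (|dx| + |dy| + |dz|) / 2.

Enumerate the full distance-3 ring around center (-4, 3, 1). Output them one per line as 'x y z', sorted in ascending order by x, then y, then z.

Answer: -7 3 4
-7 4 3
-7 5 2
-7 6 1
-6 2 4
-6 6 0
-5 1 4
-5 6 -1
-4 0 4
-4 6 -2
-3 0 3
-3 5 -2
-2 0 2
-2 4 -2
-1 0 1
-1 1 0
-1 2 -1
-1 3 -2

Derivation:
Walk ring at distance 3 from (-4, 3, 1):
Start at center + D4*3 = (-7, 3, 4)
  hex 0: (-7, 3, 4)
  hex 1: (-6, 2, 4)
  hex 2: (-5, 1, 4)
  hex 3: (-4, 0, 4)
  hex 4: (-3, 0, 3)
  hex 5: (-2, 0, 2)
  hex 6: (-1, 0, 1)
  hex 7: (-1, 1, 0)
  hex 8: (-1, 2, -1)
  hex 9: (-1, 3, -2)
  hex 10: (-2, 4, -2)
  hex 11: (-3, 5, -2)
  hex 12: (-4, 6, -2)
  hex 13: (-5, 6, -1)
  hex 14: (-6, 6, 0)
  hex 15: (-7, 6, 1)
  hex 16: (-7, 5, 2)
  hex 17: (-7, 4, 3)
Sorted: 18 hexes.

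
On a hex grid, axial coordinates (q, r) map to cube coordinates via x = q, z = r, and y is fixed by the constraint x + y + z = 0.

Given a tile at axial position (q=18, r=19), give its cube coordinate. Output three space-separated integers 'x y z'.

Answer: 18 -37 19

Derivation:
x = q = 18
z = r = 19
y = -x - z = -(18) - (19) = -37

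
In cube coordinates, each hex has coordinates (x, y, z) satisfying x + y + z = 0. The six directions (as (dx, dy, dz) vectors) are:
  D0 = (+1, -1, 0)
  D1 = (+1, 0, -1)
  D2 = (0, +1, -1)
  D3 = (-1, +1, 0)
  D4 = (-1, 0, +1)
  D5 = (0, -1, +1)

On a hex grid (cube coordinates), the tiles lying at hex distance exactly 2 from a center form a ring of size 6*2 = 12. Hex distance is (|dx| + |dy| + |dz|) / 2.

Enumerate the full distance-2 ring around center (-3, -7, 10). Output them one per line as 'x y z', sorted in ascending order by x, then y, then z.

Walk ring at distance 2 from (-3, -7, 10):
Start at center + D4*2 = (-5, -7, 12)
  hex 0: (-5, -7, 12)
  hex 1: (-4, -8, 12)
  hex 2: (-3, -9, 12)
  hex 3: (-2, -9, 11)
  hex 4: (-1, -9, 10)
  hex 5: (-1, -8, 9)
  hex 6: (-1, -7, 8)
  hex 7: (-2, -6, 8)
  hex 8: (-3, -5, 8)
  hex 9: (-4, -5, 9)
  hex 10: (-5, -5, 10)
  hex 11: (-5, -6, 11)
Sorted: 12 hexes.

Answer: -5 -7 12
-5 -6 11
-5 -5 10
-4 -8 12
-4 -5 9
-3 -9 12
-3 -5 8
-2 -9 11
-2 -6 8
-1 -9 10
-1 -8 9
-1 -7 8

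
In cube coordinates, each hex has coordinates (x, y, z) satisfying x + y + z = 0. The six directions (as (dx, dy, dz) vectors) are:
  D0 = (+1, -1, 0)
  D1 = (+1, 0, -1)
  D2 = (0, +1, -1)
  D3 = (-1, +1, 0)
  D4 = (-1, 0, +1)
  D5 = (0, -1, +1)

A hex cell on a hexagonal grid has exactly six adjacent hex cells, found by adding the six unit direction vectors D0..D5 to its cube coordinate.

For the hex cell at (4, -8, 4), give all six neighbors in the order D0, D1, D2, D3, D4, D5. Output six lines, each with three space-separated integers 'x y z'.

Center: (4, -8, 4). Add each direction:
  D0: (4, -8, 4) + (1, -1, 0) = (5, -9, 4)
  D1: (4, -8, 4) + (1, 0, -1) = (5, -8, 3)
  D2: (4, -8, 4) + (0, 1, -1) = (4, -7, 3)
  D3: (4, -8, 4) + (-1, 1, 0) = (3, -7, 4)
  D4: (4, -8, 4) + (-1, 0, 1) = (3, -8, 5)
  D5: (4, -8, 4) + (0, -1, 1) = (4, -9, 5)

Answer: 5 -9 4
5 -8 3
4 -7 3
3 -7 4
3 -8 5
4 -9 5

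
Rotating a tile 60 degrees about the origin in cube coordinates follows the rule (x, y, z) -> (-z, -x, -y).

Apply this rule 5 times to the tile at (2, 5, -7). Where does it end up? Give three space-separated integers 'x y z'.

Answer: -5 7 -2

Derivation:
Start: (2, 5, -7)
Step 1: (2, 5, -7) -> (-(-7), -(2), -(5)) = (7, -2, -5)
Step 2: (7, -2, -5) -> (-(-5), -(7), -(-2)) = (5, -7, 2)
Step 3: (5, -7, 2) -> (-(2), -(5), -(-7)) = (-2, -5, 7)
Step 4: (-2, -5, 7) -> (-(7), -(-2), -(-5)) = (-7, 2, 5)
Step 5: (-7, 2, 5) -> (-(5), -(-7), -(2)) = (-5, 7, -2)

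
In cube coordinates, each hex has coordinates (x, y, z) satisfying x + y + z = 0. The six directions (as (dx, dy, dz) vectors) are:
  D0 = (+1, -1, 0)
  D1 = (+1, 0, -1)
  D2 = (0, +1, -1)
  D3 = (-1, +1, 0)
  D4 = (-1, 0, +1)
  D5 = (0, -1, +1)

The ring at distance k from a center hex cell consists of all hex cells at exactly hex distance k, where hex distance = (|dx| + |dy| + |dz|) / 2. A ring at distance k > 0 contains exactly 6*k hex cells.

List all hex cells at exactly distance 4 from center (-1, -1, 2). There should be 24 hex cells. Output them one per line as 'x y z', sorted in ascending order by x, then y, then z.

Answer: -5 -1 6
-5 0 5
-5 1 4
-5 2 3
-5 3 2
-4 -2 6
-4 3 1
-3 -3 6
-3 3 0
-2 -4 6
-2 3 -1
-1 -5 6
-1 3 -2
0 -5 5
0 2 -2
1 -5 4
1 1 -2
2 -5 3
2 0 -2
3 -5 2
3 -4 1
3 -3 0
3 -2 -1
3 -1 -2

Derivation:
Walk ring at distance 4 from (-1, -1, 2):
Start at center + D4*4 = (-5, -1, 6)
  hex 0: (-5, -1, 6)
  hex 1: (-4, -2, 6)
  hex 2: (-3, -3, 6)
  hex 3: (-2, -4, 6)
  hex 4: (-1, -5, 6)
  hex 5: (0, -5, 5)
  hex 6: (1, -5, 4)
  hex 7: (2, -5, 3)
  hex 8: (3, -5, 2)
  hex 9: (3, -4, 1)
  hex 10: (3, -3, 0)
  hex 11: (3, -2, -1)
  hex 12: (3, -1, -2)
  hex 13: (2, 0, -2)
  hex 14: (1, 1, -2)
  hex 15: (0, 2, -2)
  hex 16: (-1, 3, -2)
  hex 17: (-2, 3, -1)
  hex 18: (-3, 3, 0)
  hex 19: (-4, 3, 1)
  hex 20: (-5, 3, 2)
  hex 21: (-5, 2, 3)
  hex 22: (-5, 1, 4)
  hex 23: (-5, 0, 5)
Sorted: 24 hexes.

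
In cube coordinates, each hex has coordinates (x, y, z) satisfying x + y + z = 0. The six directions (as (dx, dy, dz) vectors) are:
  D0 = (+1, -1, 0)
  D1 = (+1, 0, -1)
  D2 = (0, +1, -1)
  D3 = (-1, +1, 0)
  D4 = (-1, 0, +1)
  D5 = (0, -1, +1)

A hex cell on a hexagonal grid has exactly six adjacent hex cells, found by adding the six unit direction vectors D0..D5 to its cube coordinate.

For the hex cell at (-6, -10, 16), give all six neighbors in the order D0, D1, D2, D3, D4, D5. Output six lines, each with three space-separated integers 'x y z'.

Answer: -5 -11 16
-5 -10 15
-6 -9 15
-7 -9 16
-7 -10 17
-6 -11 17

Derivation:
Center: (-6, -10, 16). Add each direction:
  D0: (-6, -10, 16) + (1, -1, 0) = (-5, -11, 16)
  D1: (-6, -10, 16) + (1, 0, -1) = (-5, -10, 15)
  D2: (-6, -10, 16) + (0, 1, -1) = (-6, -9, 15)
  D3: (-6, -10, 16) + (-1, 1, 0) = (-7, -9, 16)
  D4: (-6, -10, 16) + (-1, 0, 1) = (-7, -10, 17)
  D5: (-6, -10, 16) + (0, -1, 1) = (-6, -11, 17)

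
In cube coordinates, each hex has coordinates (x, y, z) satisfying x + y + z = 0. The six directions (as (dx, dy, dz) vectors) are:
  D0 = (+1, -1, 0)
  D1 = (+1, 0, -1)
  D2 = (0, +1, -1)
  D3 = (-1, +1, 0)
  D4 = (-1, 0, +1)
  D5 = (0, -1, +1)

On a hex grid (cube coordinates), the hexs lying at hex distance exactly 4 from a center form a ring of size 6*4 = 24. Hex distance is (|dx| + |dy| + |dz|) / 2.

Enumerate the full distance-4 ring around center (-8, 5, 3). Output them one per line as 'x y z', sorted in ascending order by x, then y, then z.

Walk ring at distance 4 from (-8, 5, 3):
Start at center + D4*4 = (-12, 5, 7)
  hex 0: (-12, 5, 7)
  hex 1: (-11, 4, 7)
  hex 2: (-10, 3, 7)
  hex 3: (-9, 2, 7)
  hex 4: (-8, 1, 7)
  hex 5: (-7, 1, 6)
  hex 6: (-6, 1, 5)
  hex 7: (-5, 1, 4)
  hex 8: (-4, 1, 3)
  hex 9: (-4, 2, 2)
  hex 10: (-4, 3, 1)
  hex 11: (-4, 4, 0)
  hex 12: (-4, 5, -1)
  hex 13: (-5, 6, -1)
  hex 14: (-6, 7, -1)
  hex 15: (-7, 8, -1)
  hex 16: (-8, 9, -1)
  hex 17: (-9, 9, 0)
  hex 18: (-10, 9, 1)
  hex 19: (-11, 9, 2)
  hex 20: (-12, 9, 3)
  hex 21: (-12, 8, 4)
  hex 22: (-12, 7, 5)
  hex 23: (-12, 6, 6)
Sorted: 24 hexes.

Answer: -12 5 7
-12 6 6
-12 7 5
-12 8 4
-12 9 3
-11 4 7
-11 9 2
-10 3 7
-10 9 1
-9 2 7
-9 9 0
-8 1 7
-8 9 -1
-7 1 6
-7 8 -1
-6 1 5
-6 7 -1
-5 1 4
-5 6 -1
-4 1 3
-4 2 2
-4 3 1
-4 4 0
-4 5 -1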